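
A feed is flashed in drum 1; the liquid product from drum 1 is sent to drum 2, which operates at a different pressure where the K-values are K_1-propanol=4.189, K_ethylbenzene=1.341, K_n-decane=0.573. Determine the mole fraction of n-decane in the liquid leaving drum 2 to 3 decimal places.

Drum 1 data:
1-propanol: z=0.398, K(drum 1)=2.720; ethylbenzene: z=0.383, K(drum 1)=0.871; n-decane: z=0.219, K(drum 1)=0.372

x_n-decane (drum 2) = 0.623

Drum 1:
Newton iteration, ψ₁⁰ = 0.5:
  ψ₁ = 0.500: g = 0.1147, g' = -0.531 → ψ₁ = 0.716
  ψ₁ = 0.716: g = 0.0024, g' = -0.529 → ψ₁ = 0.721
Converged at ψ₁ = 0.721.
Drum-1 compositions:
  1-propanol: x = 0.178, y = 0.483
  ethylbenzene: x = 0.422, y = 0.368
  n-decane: x = 0.400, y = 0.149
Drum-2 feed = drum-1 liquid: z₂ = (0.1777, 0.4223, 0.4000).
Drum 2:
Newton–Raphson from ψ₂ = 0.43:
  ψ₂ = 0.430: g = 0.1554, g' = -0.468 → ψ₂ = 0.762
  ψ₂ = 0.762: g = 0.0264, g' = -0.345 → ψ₂ = 0.838
  ψ₂ = 0.838: g = 0.0002, g' = -0.341 → ψ₂ = 0.839
Converged at ψ₂ = 0.839.
  1-propanol: x = 0.048, y = 0.203
  ethylbenzene: x = 0.328, y = 0.440
  n-decane: x = 0.623, y = 0.357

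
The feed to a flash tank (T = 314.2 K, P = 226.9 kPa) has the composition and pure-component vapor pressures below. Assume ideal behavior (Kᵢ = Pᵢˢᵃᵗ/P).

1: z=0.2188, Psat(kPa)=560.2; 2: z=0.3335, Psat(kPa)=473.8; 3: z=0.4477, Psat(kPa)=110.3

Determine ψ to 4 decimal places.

Raoult's law: Kᵢ = Pᵢˢᵃᵗ/P = Pᵢˢᵃᵗ/226.9.
  K_1 = 560.2/226.9 = 2.468929, K_2 = 473.8/226.9 = 2.088145, K_3 = 110.3/226.9 = 0.486117
Let ψ = V/F and solve Σ zᵢ(Kᵢ−1)/(1+ψ(Kᵢ−1)) = 0.
g(0) = ΣzᵢKᵢ − 1 = 0.4542 and g(1) = 1 − Σzᵢ/Kᵢ = -0.1693, so a root lies in (0, 1).
Newton iteration, ψ⁰ = 0.5:
  ψ = 0.5000: g = 0.11071, g' = -0.5367 → ψ = 0.7063
  ψ = 0.7063: g = 0.00180, g' = -0.5313 → ψ = 0.7097
Converged at ψ = 0.7097.

ψ = 0.7097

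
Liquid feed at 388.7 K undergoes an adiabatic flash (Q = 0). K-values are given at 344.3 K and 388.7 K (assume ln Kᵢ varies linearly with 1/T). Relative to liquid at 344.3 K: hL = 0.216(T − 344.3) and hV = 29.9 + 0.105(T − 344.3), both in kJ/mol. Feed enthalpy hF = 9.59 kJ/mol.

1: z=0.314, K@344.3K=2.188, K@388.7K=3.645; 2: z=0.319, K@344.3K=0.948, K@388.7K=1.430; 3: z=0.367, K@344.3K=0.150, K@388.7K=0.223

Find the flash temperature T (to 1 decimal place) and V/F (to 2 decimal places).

T = 357.0 K, V/F = 0.24

Adiabatic flash: solve Rachford–Rice at each trial T, then check hF = ψ·hV(T) + (1−ψ)·hL(T).
  T = 344.3 K: K = (2.188, 0.948, 0.150), RR gives ψ = 0.064, H_out = 1.919 kJ/mol
  T = 388.7 K: K = (3.645, 1.430, 0.223), RR gives ψ = 0.504, H_out = 22.176 kJ/mol
  T = 366.5 K: K = (2.868, 1.179, 0.185), RR gives ψ = 0.339, H_out = 14.087 kJ/mol
  T = 355.4 K: K = (2.516, 1.061, 0.167), RR gives ψ = 0.222, H_out = 8.771 kJ/mol
  T = 360.9 K: K = (2.687, 1.119, 0.176), RR gives ψ = 0.284, H_out = 11.553 kJ/mol
  T = 358.1 K: K = (2.599, 1.089, 0.171), RR gives ψ = 0.254, H_out = 10.177 kJ/mol
  T = 356.8 K: K = (2.559, 1.075, 0.169), RR gives ψ = 0.239, H_out = 9.511 kJ/mol
Linear interpolation between T = 356.8 (H_out = 9.511) and T = 358.1 (H_out = 10.177) on hF = 9.59 gives T ≈ 357.0 K, at which ψ = 0.24.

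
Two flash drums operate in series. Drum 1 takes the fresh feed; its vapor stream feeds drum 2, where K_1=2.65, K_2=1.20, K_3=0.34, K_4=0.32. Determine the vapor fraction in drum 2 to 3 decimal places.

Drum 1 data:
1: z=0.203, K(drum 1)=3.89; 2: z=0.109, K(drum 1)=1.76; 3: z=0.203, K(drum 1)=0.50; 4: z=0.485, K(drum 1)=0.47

Drum 1:
Let ψ₁ = V/F and solve Σ zᵢ(Kᵢ−1)/(1+ψ₁(Kᵢ−1)) = 0.
Feasibility: ΣzᵢKᵢ = 1.311, Σzᵢ/Kᵢ = 1.552 — both > 1, two phases present.
Newton iteration, ψ₁⁰ = 0.5:
  ψ₁ = 0.500: g = -0.1851, g' = -0.659 → ψ₁ = 0.219
  ψ₁ = 0.219: g = 0.0254, g' = -0.920 → ψ₁ = 0.247
  ψ₁ = 0.247: g = 0.0007, g' = -0.869 → ψ₁ = 0.248
Converged at ψ₁ = 0.248.
Drum-1 compositions:
  1: x = 0.118, y = 0.460
  2: x = 0.092, y = 0.161
  3: x = 0.232, y = 0.116
  4: x = 0.558, y = 0.262
Drum-2 feed = drum-1 vapor: z₂ = (0.4603, 0.1615, 0.1158, 0.2624).
Drum 2:
Let ψ₂ = V/F and solve Σ zᵢ(Kᵢ−1)/(1+ψ₂(Kᵢ−1)) = 0.
g(0) = ΣzᵢKᵢ − 1 = 0.537 and g(1) = 1 − Σzᵢ/Kᵢ = -0.469, so a root lies in (0, 1).
Iterate (Newton) starting at ψ₂ = 0.43:
  ψ₂ = 0.430: g = 0.1151, g' = -0.775 → ψ₂ = 0.579
  ψ₂ = 0.579: g = -0.0003, g' = -0.795 → ψ₂ = 0.578
Converged at ψ₂ = 0.578.
  1: x = 0.236, y = 0.624
  2: x = 0.145, y = 0.174
  3: x = 0.187, y = 0.064
  4: x = 0.432, y = 0.138

V/F (drum 2) = 0.578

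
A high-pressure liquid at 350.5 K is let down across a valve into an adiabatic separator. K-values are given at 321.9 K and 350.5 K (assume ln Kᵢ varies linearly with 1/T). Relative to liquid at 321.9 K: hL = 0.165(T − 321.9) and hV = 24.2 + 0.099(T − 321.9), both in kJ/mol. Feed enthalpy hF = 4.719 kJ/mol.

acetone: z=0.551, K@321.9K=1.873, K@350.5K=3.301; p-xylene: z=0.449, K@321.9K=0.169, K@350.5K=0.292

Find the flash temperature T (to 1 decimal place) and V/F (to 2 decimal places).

T = 323.4 K, V/F = 0.19

Adiabatic flash: solve Rachford–Rice at each trial T, then check hF = ψ·hV(T) + (1−ψ)·hL(T).
  T = 321.9 K: K = (1.873, 0.169), RR gives ψ = 0.149, H_out = 3.599 kJ/mol
  T = 350.5 K: K = (3.301, 0.292), RR gives ψ = 0.583, H_out = 17.730 kJ/mol
  T = 336.2 K: K = (2.517, 0.225), RR gives ψ = 0.415, H_out = 12.004 kJ/mol
  T = 329.0 K: K = (2.176, 0.195), RR gives ψ = 0.303, H_out = 8.359 kJ/mol
  T = 325.4 K: K = (2.018, 0.182), RR gives ψ = 0.232, H_out = 6.147 kJ/mol
  T = 323.6 K: K = (1.943, 0.175), RR gives ψ = 0.192, H_out = 4.895 kJ/mol
Linear interpolation between T = 321.9 (H_out = 3.599) and T = 323.6 (H_out = 4.895) on hF = 4.719 gives T ≈ 323.4 K, at which ψ = 0.19.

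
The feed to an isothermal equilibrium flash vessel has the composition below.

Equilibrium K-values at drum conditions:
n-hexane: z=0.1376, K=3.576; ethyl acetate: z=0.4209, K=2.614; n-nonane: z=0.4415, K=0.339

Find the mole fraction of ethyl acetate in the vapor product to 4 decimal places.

Newton–Raphson from β = 0.6:
  β = 0.6000: g = 0.00072, g' = -0.9537 → β = 0.6008
Converged at β = 0.6008.
Compositions from xᵢ = zᵢ/(1+β(Kᵢ−1)), yᵢ = Kᵢxᵢ:
  n-hexane: x = 0.0540, y = 0.1932
  ethyl acetate: x = 0.2137, y = 0.5586
  n-nonane: x = 0.7323, y = 0.2482

y_ethyl acetate = 0.5586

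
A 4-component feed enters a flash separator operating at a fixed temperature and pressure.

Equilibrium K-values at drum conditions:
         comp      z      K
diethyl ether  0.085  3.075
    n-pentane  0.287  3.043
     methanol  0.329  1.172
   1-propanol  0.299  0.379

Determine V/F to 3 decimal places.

V/F = 0.755

Material balance + equilibrium reduce to Σ zᵢ(Kᵢ−1)/(1+V/F(Kᵢ−1)) = 0.
g(0) = ΣzᵢKᵢ − 1 = 0.634 and g(1) = 1 − Σzᵢ/Kᵢ = -0.192, so a root lies in (0, 1).
Newton–Raphson from V/F = 0.5:
  V/F = 0.500: g = 0.1594, g' = -0.632 → V/F = 0.752
  V/F = 0.752: g = 0.0017, g' = -0.656 → V/F = 0.755
Converged at V/F = 0.755.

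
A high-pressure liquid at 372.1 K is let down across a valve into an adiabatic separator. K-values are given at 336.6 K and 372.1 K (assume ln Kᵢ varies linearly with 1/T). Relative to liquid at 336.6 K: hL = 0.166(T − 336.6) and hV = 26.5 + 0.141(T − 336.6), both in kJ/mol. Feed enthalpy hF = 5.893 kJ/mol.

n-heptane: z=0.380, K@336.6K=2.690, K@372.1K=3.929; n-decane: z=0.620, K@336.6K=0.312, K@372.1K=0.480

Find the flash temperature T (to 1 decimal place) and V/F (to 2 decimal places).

T = 338.9 K, V/F = 0.21

Adiabatic flash: solve Rachford–Rice at each trial T, then check hF = ψ·hV(T) + (1−ψ)·hL(T).
  T = 336.6 K: K = (2.690, 0.312), RR gives ψ = 0.185, H_out = 4.915 kJ/mol
  T = 372.1 K: K = (3.929, 0.480), RR gives ψ = 0.519, H_out = 19.188 kJ/mol
  T = 354.4 K: K = (3.284, 0.391), RR gives ψ = 0.353, H_out = 12.150 kJ/mol
  T = 345.5 K: K = (2.980, 0.350), RR gives ψ = 0.272, H_out = 8.622 kJ/mol
  T = 341.1 K: K = (2.835, 0.331), RR gives ψ = 0.230, H_out = 6.822 kJ/mol
  T = 338.9 K: K = (2.763, 0.322), RR gives ψ = 0.209, H_out = 5.899 kJ/mol
Linear interpolation between T = 336.6 (H_out = 4.915) and T = 338.9 (H_out = 5.899) on hF = 5.893 gives T ≈ 338.9 K, at which ψ = 0.21.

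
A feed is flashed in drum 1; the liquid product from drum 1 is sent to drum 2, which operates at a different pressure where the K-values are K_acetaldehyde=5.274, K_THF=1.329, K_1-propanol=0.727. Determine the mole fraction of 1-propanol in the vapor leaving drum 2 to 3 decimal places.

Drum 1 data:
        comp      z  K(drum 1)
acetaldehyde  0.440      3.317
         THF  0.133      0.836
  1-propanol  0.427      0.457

y_1-propanol (drum 2) = 0.606

Drum 1:
Rachford–Rice: g(ψ₁) = Σ zᵢ(Kᵢ−1)/(1+ψ₁(Kᵢ−1)) = 0.
Feasibility: ΣzᵢKᵢ = 1.766, Σzᵢ/Kᵢ = 1.226 — both > 1, two phases present.
Newton iteration, ψ₁⁰ = 0.5:
  ψ₁ = 0.500: g = 0.1303, g' = -0.748 → ψ₁ = 0.674
  ψ₁ = 0.674: g = 0.0077, g' = -0.678 → ψ₁ = 0.685
Converged at ψ₁ = 0.685.
Drum-1 compositions:
  acetaldehyde: x = 0.170, y = 0.564
  THF: x = 0.150, y = 0.125
  1-propanol: x = 0.680, y = 0.311
Drum-2 feed = drum-1 liquid: z₂ = (0.1700, 0.1498, 0.6802).
Drum 2:
Let ψ₂ = V/F and solve Σ zᵢ(Kᵢ−1)/(1+ψ₂(Kᵢ−1)) = 0.
Check two-phase: ΣzᵢKᵢ = 1.590 > 1 and Σzᵢ/Kᵢ = 1.081 > 1, so g(0) = 0.590 > 0 and g(1) = -0.081 < 0.
Newton–Raphson from ψ₂ = 0.34:
  ψ₂ = 0.340: g = 0.1358, g' = -0.591 → ψ₂ = 0.570
  ψ₂ = 0.570: g = 0.0331, g' = -0.346 → ψ₂ = 0.666
  ψ₂ = 0.666: g = 0.0025, g' = -0.297 → ψ₂ = 0.674
Converged at ψ₂ = 0.674.
  acetaldehyde: x = 0.044, y = 0.231
  THF: x = 0.123, y = 0.163
  1-propanol: x = 0.834, y = 0.606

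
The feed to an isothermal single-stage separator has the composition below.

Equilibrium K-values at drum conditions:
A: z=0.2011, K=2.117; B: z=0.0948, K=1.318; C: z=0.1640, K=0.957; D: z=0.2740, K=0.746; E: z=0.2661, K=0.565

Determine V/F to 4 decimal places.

V/F = 0.2186

Newton–Raphson from V/F = 0.32:
  V/F = 0.3200: g = -0.02453, g' = -0.2333 → V/F = 0.2148
  V/F = 0.2148: g = 0.00096, g' = -0.2529 → V/F = 0.2186
Converged at V/F = 0.2186.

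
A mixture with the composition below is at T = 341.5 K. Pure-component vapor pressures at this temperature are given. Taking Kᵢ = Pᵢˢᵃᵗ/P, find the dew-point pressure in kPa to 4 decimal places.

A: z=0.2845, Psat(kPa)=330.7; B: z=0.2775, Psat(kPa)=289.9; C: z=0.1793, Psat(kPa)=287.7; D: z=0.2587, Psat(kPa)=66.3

Pdew = 157.6615 kPa

At the dew point ψ → 1, so Σzᵢ/Kᵢ = 1 with Kᵢ = Pᵢˢᵃᵗ/P ⇒ 1/P = Σzᵢ/Pᵢˢᵃᵗ.
1/P = 0.2845/330.7 + 0.2775/289.9 + 0.1793/287.7 + 0.2587/66.3 = 0.0063427 ⇒ P = 157.6615 kPa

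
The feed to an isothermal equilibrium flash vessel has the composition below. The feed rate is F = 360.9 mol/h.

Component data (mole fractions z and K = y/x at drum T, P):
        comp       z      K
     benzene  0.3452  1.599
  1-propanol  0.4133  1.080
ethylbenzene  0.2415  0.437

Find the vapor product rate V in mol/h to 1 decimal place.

V = 183.1 mol/h

Rachford–Rice: g(ψ) = Σ zᵢ(Kᵢ−1)/(1+ψ(Kᵢ−1)) = 0.
Feasibility: ΣzᵢKᵢ = 1.1039, Σzᵢ/Kᵢ = 1.1512 — both > 1, two phases present.
Newton iteration, ψ⁰ = 0.5:
  ψ = 0.5000: g = 0.00168, g' = -0.2241 → ψ = 0.5075
Converged at ψ = 0.5075.
Then V = ψ·F = 0.5075·360.9 = 183.1 mol/h and L = F − V = 177.8 mol/h.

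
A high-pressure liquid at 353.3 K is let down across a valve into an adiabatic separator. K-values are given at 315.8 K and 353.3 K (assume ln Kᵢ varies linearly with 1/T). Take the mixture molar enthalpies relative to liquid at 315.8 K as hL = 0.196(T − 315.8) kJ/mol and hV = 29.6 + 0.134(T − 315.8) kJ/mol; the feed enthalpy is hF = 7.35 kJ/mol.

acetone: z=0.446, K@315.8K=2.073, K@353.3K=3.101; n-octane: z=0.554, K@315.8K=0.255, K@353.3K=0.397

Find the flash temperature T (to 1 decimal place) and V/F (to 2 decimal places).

Adiabatic flash: solve Rachford–Rice at each trial T, then check hF = ψ·hV(T) + (1−ψ)·hL(T).
  T = 315.8 K: K = (2.073, 0.255), RR gives ψ = 0.082, H_out = 2.438 kJ/mol
  T = 353.3 K: K = (3.101, 0.397), RR gives ψ = 0.476, H_out = 20.332 kJ/mol
  T = 334.6 K: K = (2.566, 0.322), RR gives ψ = 0.304, H_out = 12.337 kJ/mol
  T = 325.2 K: K = (2.313, 0.288), RR gives ψ = 0.204, H_out = 7.770 kJ/mol
  T = 320.5 K: K = (2.192, 0.271), RR gives ψ = 0.147, H_out = 5.228 kJ/mol
  T = 322.9 K: K = (2.253, 0.279), RR gives ψ = 0.177, H_out = 6.553 kJ/mol
Linear interpolation between T = 322.9 (H_out = 6.553) and T = 325.2 (H_out = 7.770) on hF = 7.35 gives T ≈ 324.4 K, at which ψ = 0.19.

T = 324.4 K, V/F = 0.19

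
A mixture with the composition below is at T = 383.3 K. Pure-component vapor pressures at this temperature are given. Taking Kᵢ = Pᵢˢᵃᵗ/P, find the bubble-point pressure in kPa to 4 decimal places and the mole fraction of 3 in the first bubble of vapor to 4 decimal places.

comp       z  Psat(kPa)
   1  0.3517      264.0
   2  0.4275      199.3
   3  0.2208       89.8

At the bubble point ψ → 0, so ΣzᵢKᵢ = 1 with Kᵢ = Pᵢˢᵃᵗ/P ⇒ P = ΣzᵢPᵢˢᵃᵗ.
P = 0.3517·264.0 + 0.4275·199.3 + 0.2208·89.8 = 197.8774 kPa
yᵢ = zᵢPᵢˢᵃᵗ/P ⇒ y_3 = 0.2208·89.8/197.8774 = 0.1002

Pbub = 197.8774 kPa, y_3 = 0.1002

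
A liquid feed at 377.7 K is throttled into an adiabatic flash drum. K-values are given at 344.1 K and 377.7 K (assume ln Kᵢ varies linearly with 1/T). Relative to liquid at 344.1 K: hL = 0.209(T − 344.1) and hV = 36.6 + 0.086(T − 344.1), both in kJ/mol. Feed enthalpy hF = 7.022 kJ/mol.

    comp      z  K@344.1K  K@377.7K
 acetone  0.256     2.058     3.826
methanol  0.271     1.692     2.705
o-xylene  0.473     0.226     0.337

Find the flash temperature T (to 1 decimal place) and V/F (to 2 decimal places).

Adiabatic flash: solve Rachford–Rice at each trial T, then check hF = ψ·hV(T) + (1−ψ)·hL(T).
  T = 344.1 K: K = (2.058, 1.692, 0.226), RR gives ψ = 0.135, H_out = 4.924 kJ/mol
  T = 377.7 K: K = (3.826, 2.705, 0.337), RR gives ψ = 0.577, H_out = 25.757 kJ/mol
  T = 360.9 K: K = (2.847, 2.163, 0.279), RR gives ψ = 0.408, H_out = 17.592 kJ/mol
  T = 352.5 K: K = (2.430, 1.919, 0.252), RR gives ψ = 0.294, H_out = 12.204 kJ/mol
  T = 348.3 K: K = (2.238, 1.803, 0.239), RR gives ψ = 0.222, H_out = 8.887 kJ/mol
  T = 346.2 K: K = (2.147, 1.747, 0.232), RR gives ψ = 0.181, H_out = 7.002 kJ/mol
Linear interpolation between T = 346.2 (H_out = 7.002) and T = 348.3 (H_out = 8.887) on hF = 7.022 gives T ≈ 346.2 K, at which ψ = 0.18.

T = 346.2 K, V/F = 0.18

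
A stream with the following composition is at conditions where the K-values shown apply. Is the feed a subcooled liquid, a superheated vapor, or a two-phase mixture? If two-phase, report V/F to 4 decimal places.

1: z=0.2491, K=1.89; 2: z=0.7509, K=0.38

subcooled liquid

ΣzᵢKᵢ = 0.7561; Σzᵢ/Kᵢ = 2.1079.
Since ΣzᵢKᵢ < 1 the mixture is below its bubble point — single liquid phase.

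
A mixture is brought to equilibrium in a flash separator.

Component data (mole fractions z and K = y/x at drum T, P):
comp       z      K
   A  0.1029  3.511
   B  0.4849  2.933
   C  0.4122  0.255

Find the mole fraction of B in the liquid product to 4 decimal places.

Newton iteration, ψ⁰ = 0.5:
  ψ = 0.5000: g = 0.10181, g' = -1.1771 → ψ = 0.5865
  ψ = 0.5865: g = -0.00161, g' = -1.2257 → ψ = 0.5852
Converged at ψ = 0.5852.
Compositions from xᵢ = zᵢ/(1+ψ(Kᵢ−1)), yᵢ = Kᵢxᵢ:
  A: x = 0.0417, y = 0.1463
  B: x = 0.2275, y = 0.6673
  C: x = 0.7308, y = 0.1864

x_B = 0.2275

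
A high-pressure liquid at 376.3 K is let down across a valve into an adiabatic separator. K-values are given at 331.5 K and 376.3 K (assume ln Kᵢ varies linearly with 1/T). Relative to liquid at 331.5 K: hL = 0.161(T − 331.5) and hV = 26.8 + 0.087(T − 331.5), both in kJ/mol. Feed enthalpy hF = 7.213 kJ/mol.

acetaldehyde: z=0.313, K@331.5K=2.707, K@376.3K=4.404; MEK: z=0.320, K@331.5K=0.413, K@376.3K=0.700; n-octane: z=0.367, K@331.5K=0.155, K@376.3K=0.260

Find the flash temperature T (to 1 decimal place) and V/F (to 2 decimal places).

T = 348.6 K, V/F = 0.17

Adiabatic flash: solve Rachford–Rice at each trial T, then check hF = ψ·hV(T) + (1−ψ)·hL(T).
  T = 331.5 K: K = (2.707, 0.413, 0.155), RR gives ψ = 0.029, H_out = 0.779 kJ/mol
  T = 376.3 K: K = (4.404, 0.700, 0.260), RR gives ψ = 0.361, H_out = 15.687 kJ/mol
  T = 353.9 K: K = (3.506, 0.547, 0.204), RR gives ψ = 0.212, H_out = 8.945 kJ/mol
  T = 342.7 K: K = (3.094, 0.477, 0.179), RR gives ψ = 0.129, H_out = 5.144 kJ/mol
  T = 348.3 K: K = (3.297, 0.511, 0.191), RR gives ψ = 0.172, H_out = 7.097 kJ/mol
  T = 351.1 K: K = (3.401, 0.529, 0.198), RR gives ψ = 0.192, H_out = 8.033 kJ/mol
  T = 349.7 K: K = (3.349, 0.520, 0.194), RR gives ψ = 0.182, H_out = 7.568 kJ/mol
Linear interpolation between T = 348.3 (H_out = 7.097) and T = 349.7 (H_out = 7.568) on hF = 7.213 gives T ≈ 348.6 K, at which ψ = 0.17.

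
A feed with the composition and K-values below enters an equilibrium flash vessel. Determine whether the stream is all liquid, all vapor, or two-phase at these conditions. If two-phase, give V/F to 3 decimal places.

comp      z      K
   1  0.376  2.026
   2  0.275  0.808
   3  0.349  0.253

two-phase, V/F = 0.125

ΣzᵢKᵢ = 1.072; Σzᵢ/Kᵢ = 1.905.
Both exceed 1, so a two-phase solution exists.
Material balance + equilibrium reduce to Σ zᵢ(Kᵢ−1)/(1+ψ(Kᵢ−1)) = 0.
Newton–Raphson from ψ = 0.5:
  ψ = 0.500: g = -0.2196, g' = -0.681 → ψ = 0.178
  ψ = 0.178: g = -0.0290, g' = -0.553 → ψ = 0.125
Converged at ψ = 0.125.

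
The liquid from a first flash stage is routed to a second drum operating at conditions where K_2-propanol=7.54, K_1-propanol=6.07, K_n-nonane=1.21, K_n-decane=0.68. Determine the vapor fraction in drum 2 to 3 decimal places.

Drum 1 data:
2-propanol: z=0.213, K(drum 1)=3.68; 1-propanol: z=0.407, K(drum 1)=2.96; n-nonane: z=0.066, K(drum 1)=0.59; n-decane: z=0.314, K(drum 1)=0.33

V/F (drum 2) = 0.690

Drum 1:
Rachford–Rice: g(ψ₁) = Σ zᵢ(Kᵢ−1)/(1+ψ₁(Kᵢ−1)) = 0.
Check two-phase: ΣzᵢKᵢ = 2.131 > 1 and Σzᵢ/Kᵢ = 1.259 > 1, so g(0) = 1.131 > 0 and g(1) = -0.259 < 0.
Newton–Raphson from ψ₁ = 0.41:
  ψ₁ = 0.410: g = 0.3917, g' = -1.112 → ψ₁ = 0.762
  ψ₁ = 0.762: g = 0.0381, g' = -1.029 → ψ₁ = 0.799
Converged at ψ₁ = 0.799.
Drum-1 compositions:
  2-propanol: x = 0.068, y = 0.250
  1-propanol: x = 0.159, y = 0.470
  n-nonane: x = 0.098, y = 0.058
  n-decane: x = 0.675, y = 0.223
Drum-2 feed = drum-1 liquid: z₂ = (0.0678, 0.1587, 0.0981, 0.6754).
Drum 2:
Material balance + equilibrium reduce to Σ zᵢ(Kᵢ−1)/(1+ψ₂(Kᵢ−1)) = 0.
Feasibility: ΣzᵢKᵢ = 2.052, Σzᵢ/Kᵢ = 1.109 — both > 1, two phases present.
Iterate (Newton) starting at ψ₂ = 0.5:
  ψ₂ = 0.500: g = 0.0928, g' = -0.587 → ψ₂ = 0.658
  ψ₂ = 0.658: g = 0.0135, g' = -0.434 → ψ₂ = 0.689
  ψ₂ = 0.689: g = 0.0003, g' = -0.415 → ψ₂ = 0.690
Converged at ψ₂ = 0.690.
  2-propanol: x = 0.012, y = 0.093
  1-propanol: x = 0.035, y = 0.214
  n-nonane: x = 0.086, y = 0.104
  n-decane: x = 0.867, y = 0.589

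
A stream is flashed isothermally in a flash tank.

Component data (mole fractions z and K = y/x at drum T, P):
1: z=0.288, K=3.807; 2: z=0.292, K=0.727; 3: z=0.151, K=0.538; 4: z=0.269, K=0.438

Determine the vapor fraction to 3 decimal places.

Let ψ = V/F and solve Σ zᵢ(Kᵢ−1)/(1+ψ(Kᵢ−1)) = 0.
g(0) = ΣzᵢKᵢ − 1 = 0.508 and g(1) = 1 − Σzᵢ/Kᵢ = -0.372, so a root lies in (0, 1).
Newton iteration, ψ⁰ = 0.5:
  ψ = 0.500: g = -0.0569, g' = -0.641 → ψ = 0.411
  ψ = 0.411: g = 0.0028, g' = -0.709 → ψ = 0.415
Converged at ψ = 0.415.

ψ = 0.415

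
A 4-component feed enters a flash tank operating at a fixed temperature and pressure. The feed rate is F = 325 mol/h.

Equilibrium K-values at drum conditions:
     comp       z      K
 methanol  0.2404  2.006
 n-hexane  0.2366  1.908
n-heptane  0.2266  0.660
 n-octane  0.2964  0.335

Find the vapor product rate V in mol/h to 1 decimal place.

V = 112.2 mol/h

Newton–Raphson from ψ = 0.31:
  ψ = 0.3100: g = 0.01758, g' = -0.5009 → ψ = 0.3451
Converged at ψ = 0.3451.
Then V = ψ·F = 0.3451·325 = 112.2 mol/h and L = F − V = 212.8 mol/h.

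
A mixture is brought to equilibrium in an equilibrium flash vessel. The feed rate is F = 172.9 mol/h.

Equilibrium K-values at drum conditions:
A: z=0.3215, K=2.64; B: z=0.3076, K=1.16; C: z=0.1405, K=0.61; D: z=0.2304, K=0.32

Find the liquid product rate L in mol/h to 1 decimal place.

Let ψ = V/F and solve Σ zᵢ(Kᵢ−1)/(1+ψ(Kᵢ−1)) = 0.
Feasibility: ΣzᵢKᵢ = 1.3650, Σzᵢ/Kᵢ = 1.3373 — both > 1, two phases present.
Newton–Raphson from ψ = 0.37:
  ψ = 0.3700: g = 0.10123, g' = -0.5613 → ψ = 0.5503
  ψ = 0.5503: g = 0.00223, g' = -0.5522 → ψ = 0.5544
Converged at ψ = 0.5544.
Then V = ψ·F = 0.5544·172.9 = 95.9 mol/h and L = F − V = 77.0 mol/h.

L = 77.0 mol/h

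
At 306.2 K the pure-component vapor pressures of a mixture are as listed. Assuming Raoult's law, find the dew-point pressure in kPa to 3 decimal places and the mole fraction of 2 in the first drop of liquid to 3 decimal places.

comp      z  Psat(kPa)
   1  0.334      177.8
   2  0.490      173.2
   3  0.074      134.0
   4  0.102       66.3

At the dew point ψ → 1, so Σzᵢ/Kᵢ = 1 with Kᵢ = Pᵢˢᵃᵗ/P ⇒ 1/P = Σzᵢ/Pᵢˢᵃᵗ.
1/P = 0.334/177.8 + 0.490/173.2 + 0.074/134.0 + 0.102/66.3 = 0.006798 ⇒ P = 147.095 kPa
xᵢ = zᵢP/Pᵢˢᵃᵗ ⇒ x_2 = 0.490·147.095/173.2 = 0.416

Pdew = 147.095 kPa, x_2 = 0.416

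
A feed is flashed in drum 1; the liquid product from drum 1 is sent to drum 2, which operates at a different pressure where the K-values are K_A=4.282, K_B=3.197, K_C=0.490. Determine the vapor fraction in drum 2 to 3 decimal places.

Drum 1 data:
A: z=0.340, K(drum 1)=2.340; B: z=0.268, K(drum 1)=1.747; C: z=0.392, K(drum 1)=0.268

V/F (drum 2) = 0.585

Drum 1:
Let ψ₁ = V/F and solve Σ zᵢ(Kᵢ−1)/(1+ψ₁(Kᵢ−1)) = 0.
Feasibility: ΣzᵢKᵢ = 1.369, Σzᵢ/Kᵢ = 1.761 — both > 1, two phases present.
Newton–Raphson from ψ₁ = 0.47:
  ψ₁ = 0.470: g = -0.0097, g' = -0.800 → ψ₁ = 0.458
Converged at ψ₁ = 0.458.
Drum-1 compositions:
  A: x = 0.211, y = 0.493
  B: x = 0.200, y = 0.349
  C: x = 0.590, y = 0.158
Drum-2 feed = drum-1 liquid: z₂ = (0.2107, 0.1997, 0.5896).
Drum 2:
Material balance + equilibrium reduce to Σ zᵢ(Kᵢ−1)/(1+ψ₂(Kᵢ−1)) = 0.
Check two-phase: ΣzᵢKᵢ = 1.830 > 1 and Σzᵢ/Kᵢ = 1.315 > 1, so g(0) = 0.830 > 0 and g(1) = -0.315 < 0.
Newton iteration, ψ₂⁰ = 0.5:
  ψ₂ = 0.500: g = 0.0674, g' = -0.821 → ψ₂ = 0.582
  ψ₂ = 0.582: g = 0.0025, g' = -0.764 → ψ₂ = 0.585
Converged at ψ₂ = 0.585.
  A: x = 0.072, y = 0.309
  B: x = 0.087, y = 0.279
  C: x = 0.841, y = 0.412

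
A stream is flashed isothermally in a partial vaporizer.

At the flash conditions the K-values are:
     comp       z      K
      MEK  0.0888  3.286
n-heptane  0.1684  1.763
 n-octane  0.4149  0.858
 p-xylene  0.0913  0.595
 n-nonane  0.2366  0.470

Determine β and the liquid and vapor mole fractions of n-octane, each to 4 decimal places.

β = 0.2245, x_n-octane = 0.4286, y_n-octane = 0.3677

Material balance + equilibrium reduce to Σ zᵢ(Kᵢ−1)/(1+β(Kᵢ−1)) = 0.
g(0) = ΣzᵢKᵢ − 1 = 0.1102 and g(1) = 1 − Σzᵢ/Kᵢ = -0.2630, so a root lies in (0, 1).
Newton–Raphson from β = 0.5:
  β = 0.5000: g = -0.09266, g' = -0.3087 → β = 0.1998
  β = 0.1998: g = 0.00972, g' = -0.4022 → β = 0.2240
  β = 0.2240: g = 0.00019, g' = -0.3871 → β = 0.2245
Converged at β = 0.2245.
Compositions from xᵢ = zᵢ/(1+β(Kᵢ−1)), yᵢ = Kᵢxᵢ:
  MEK: x = 0.0587, y = 0.1928
  n-heptane: x = 0.1438, y = 0.2535
  n-octane: x = 0.4286, y = 0.3677
  p-xylene: x = 0.1004, y = 0.0598
  n-nonane: x = 0.2685, y = 0.1262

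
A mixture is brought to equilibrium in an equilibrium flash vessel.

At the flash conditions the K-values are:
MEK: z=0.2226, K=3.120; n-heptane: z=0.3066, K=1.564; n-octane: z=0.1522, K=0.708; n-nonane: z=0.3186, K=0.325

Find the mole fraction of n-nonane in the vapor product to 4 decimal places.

Iterate (Newton) starting at β = 0.4:
  β = 0.4000: g = 0.05154, g' = -0.6469 → β = 0.4797
  β = 0.4797: g = 0.00038, g' = -0.6414 → β = 0.4803
Converged at β = 0.4803.
Compositions from xᵢ = zᵢ/(1+β(Kᵢ−1)), yᵢ = Kᵢxᵢ:
  MEK: x = 0.1103, y = 0.3441
  n-heptane: x = 0.2413, y = 0.3773
  n-octane: x = 0.1770, y = 0.1253
  n-nonane: x = 0.4714, y = 0.1532

y_n-nonane = 0.1532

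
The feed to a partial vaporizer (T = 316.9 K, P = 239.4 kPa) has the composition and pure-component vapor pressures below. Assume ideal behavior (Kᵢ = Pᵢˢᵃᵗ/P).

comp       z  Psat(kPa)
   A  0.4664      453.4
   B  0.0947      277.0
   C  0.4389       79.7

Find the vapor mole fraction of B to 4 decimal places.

y_B = 0.1053

Raoult's law: Kᵢ = Pᵢˢᵃᵗ/P = Pᵢˢᵃᵗ/239.4.
  K_A = 453.4/239.4 = 1.893901, K_B = 277.0/239.4 = 1.157059, K_C = 79.7/239.4 = 0.332916
Rachford–Rice: g(V/F) = Σ zᵢ(Kᵢ−1)/(1+V/F(Kᵢ−1)) = 0.
Check two-phase: ΣzᵢKᵢ = 1.1390 > 1 and Σzᵢ/Kᵢ = 1.6465 > 1, so g(0) = 0.1390 > 0 and g(1) = -0.6465 < 0.
Newton–Raphson from V/F = 0.52:
  V/F = 0.5200: g = -0.14992, g' = -0.6336 → V/F = 0.2834
  V/F = 0.2834: g = -0.01414, g' = -0.5364 → V/F = 0.2570
  V/F = 0.2570: g = -0.00005, g' = -0.5331 → V/F = 0.2569
Converged at V/F = 0.2569.
Compositions from xᵢ = zᵢ/(1+V/F(Kᵢ−1)), yᵢ = Kᵢxᵢ:
  A: x = 0.3793, y = 0.7183
  B: x = 0.0910, y = 0.1053
  C: x = 0.5297, y = 0.1763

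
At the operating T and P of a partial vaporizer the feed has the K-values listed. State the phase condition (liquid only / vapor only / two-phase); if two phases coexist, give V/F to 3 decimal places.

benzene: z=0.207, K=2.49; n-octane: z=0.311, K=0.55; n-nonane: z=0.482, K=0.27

ΣzᵢKᵢ = 0.817; Σzᵢ/Kᵢ = 2.434.
Since ΣzᵢKᵢ < 1 the mixture is below its bubble point — single liquid phase.

liquid only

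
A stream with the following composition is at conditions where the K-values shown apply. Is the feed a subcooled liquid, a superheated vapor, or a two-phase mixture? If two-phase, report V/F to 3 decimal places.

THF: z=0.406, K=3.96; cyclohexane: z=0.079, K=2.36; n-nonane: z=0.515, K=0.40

two-phase, V/F = 0.610

ΣzᵢKᵢ = 2.000; Σzᵢ/Kᵢ = 1.423.
Both exceed 1, so a two-phase solution exists.
Iterate (Newton) starting at ψ = 0.5:
  ψ = 0.500: g = 0.1071, g' = -1.009 → ψ = 0.606
  ψ = 0.606: g = 0.0033, g' = -0.957 → ψ = 0.610
Converged at ψ = 0.610.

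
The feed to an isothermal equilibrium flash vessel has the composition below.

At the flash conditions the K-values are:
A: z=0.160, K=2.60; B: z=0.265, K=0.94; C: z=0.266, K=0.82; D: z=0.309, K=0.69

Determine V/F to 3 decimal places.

V/F = 0.302

Material balance + equilibrium reduce to Σ zᵢ(Kᵢ−1)/(1+V/F(Kᵢ−1)) = 0.
Check two-phase: ΣzᵢKᵢ = 1.096 > 1 and Σzᵢ/Kᵢ = 1.116 > 1, so g(0) = 0.096 > 0 and g(1) = -0.116 < 0.
Newton–Raphson from V/F = 0.5:
  V/F = 0.500: g = -0.0401, g' = -0.179 → V/F = 0.276
  V/F = 0.276: g = 0.0062, g' = -0.243 → V/F = 0.302
Converged at V/F = 0.302.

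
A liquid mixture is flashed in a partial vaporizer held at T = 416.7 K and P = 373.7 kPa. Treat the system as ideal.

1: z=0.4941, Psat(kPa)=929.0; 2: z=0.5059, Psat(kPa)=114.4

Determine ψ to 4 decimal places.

ψ = 0.3716

Raoult's law: Kᵢ = Pᵢˢᵃᵗ/P = Pᵢˢᵃᵗ/373.7.
  K_1 = 929.0/373.7 = 2.485951, K_2 = 114.4/373.7 = 0.306128
Binary case is linear: z₁(K₁−1)(1+ψ(K₂−1)) + z₂(K₂−1)(1+ψ(K₁−1)) = 0
⇒ ψ = [z₁(K₁−1)+z₂(K₂−1)] / [−(K₁−1)(K₂−1)] = 0.38318/1.03106 = 0.3716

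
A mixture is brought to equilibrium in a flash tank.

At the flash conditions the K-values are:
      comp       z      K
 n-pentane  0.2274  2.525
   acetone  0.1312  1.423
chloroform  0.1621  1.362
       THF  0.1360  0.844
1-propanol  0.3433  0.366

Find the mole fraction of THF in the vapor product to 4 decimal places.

Iterate (Newton) starting at V/F = 0.56:
  V/F = 0.5600: g = -0.08001, g' = -0.5196 → V/F = 0.4060
  V/F = 0.4060: g = -0.00305, g' = -0.4890 → V/F = 0.3998
Converged at V/F = 0.3998.
Compositions from xᵢ = zᵢ/(1+V/F(Kᵢ−1)), yᵢ = Kᵢxᵢ:
  n-pentane: x = 0.1413, y = 0.3567
  acetone: x = 0.1122, y = 0.1597
  chloroform: x = 0.1416, y = 0.1929
  THF: x = 0.1450, y = 0.1224
  1-propanol: x = 0.4599, y = 0.1683

y_THF = 0.1224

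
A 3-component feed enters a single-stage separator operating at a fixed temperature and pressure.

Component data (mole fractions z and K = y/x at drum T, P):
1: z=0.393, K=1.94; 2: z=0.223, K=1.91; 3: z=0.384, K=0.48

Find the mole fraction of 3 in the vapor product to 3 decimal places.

Iterate (Newton) starting at ψ = 0.62:
  ψ = 0.620: g = 0.0684, g' = -0.440 → ψ = 0.775
  ψ = 0.775: g = -0.0020, g' = -0.471 → ψ = 0.771
Converged at ψ = 0.771.
Compositions from xᵢ = zᵢ/(1+ψ(Kᵢ−1)), yᵢ = Kᵢxᵢ:
  1: x = 0.228, y = 0.442
  2: x = 0.131, y = 0.250
  3: x = 0.641, y = 0.308

y_3 = 0.308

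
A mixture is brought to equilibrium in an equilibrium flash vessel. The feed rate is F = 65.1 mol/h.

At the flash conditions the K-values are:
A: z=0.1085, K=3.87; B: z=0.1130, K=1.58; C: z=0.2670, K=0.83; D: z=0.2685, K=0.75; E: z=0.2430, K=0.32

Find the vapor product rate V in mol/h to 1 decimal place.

Material balance + equilibrium reduce to Σ zᵢ(Kᵢ−1)/(1+V/F(Kᵢ−1)) = 0.
g(0) = ΣzᵢKᵢ − 1 = 0.0992 and g(1) = 1 − Σzᵢ/Kᵢ = -0.5386, so a root lies in (0, 1).
Newton iteration, V/F⁰ = 0.35:
  V/F = 0.3500: g = -0.12885, g' = -0.4711 → V/F = 0.0765
  V/F = 0.0765: g = 0.02937, g' = -0.7862 → V/F = 0.1138
  V/F = 0.1138: g = 0.00170, g' = -0.6990 → V/F = 0.1163
Converged at V/F = 0.1163.
Then V = V/F·F = 0.1163·65.1 = 7.6 mol/h and L = F − V = 57.5 mol/h.

V = 7.6 mol/h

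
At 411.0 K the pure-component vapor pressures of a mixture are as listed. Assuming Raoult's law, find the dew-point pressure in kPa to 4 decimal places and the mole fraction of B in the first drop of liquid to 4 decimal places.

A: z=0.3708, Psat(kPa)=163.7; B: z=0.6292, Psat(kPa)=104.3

Pdew = 120.5151 kPa, x_B = 0.7270

At the dew point ψ → 1, so Σzᵢ/Kᵢ = 1 with Kᵢ = Pᵢˢᵃᵗ/P ⇒ 1/P = Σzᵢ/Pᵢˢᵃᵗ.
1/P = 0.3708/163.7 + 0.6292/104.3 = 0.0082977 ⇒ P = 120.5151 kPa
xᵢ = zᵢP/Pᵢˢᵃᵗ ⇒ x_B = 0.6292·120.5151/104.3 = 0.7270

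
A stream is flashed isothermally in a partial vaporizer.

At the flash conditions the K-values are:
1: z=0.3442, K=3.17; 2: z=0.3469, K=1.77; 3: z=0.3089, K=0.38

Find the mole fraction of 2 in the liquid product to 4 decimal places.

x_2 = 0.2074

Material balance + equilibrium reduce to Σ zᵢ(Kᵢ−1)/(1+ψ(Kᵢ−1)) = 0.
Check two-phase: ΣzᵢKᵢ = 1.8225 > 1 and Σzᵢ/Kᵢ = 1.1175 > 1, so g(0) = 0.8225 > 0 and g(1) = -0.1175 < 0.
Newton–Raphson from ψ = 0.5:
  ψ = 0.5000: g = 0.27353, g' = -0.7295 → ψ = 0.8750
  ψ = 0.8750: g = -0.00134, g' = -0.8336 → ψ = 0.8734
Converged at ψ = 0.8734.
Compositions from xᵢ = zᵢ/(1+ψ(Kᵢ−1)), yᵢ = Kᵢxᵢ:
  1: x = 0.1189, y = 0.3769
  2: x = 0.2074, y = 0.3671
  3: x = 0.6737, y = 0.2560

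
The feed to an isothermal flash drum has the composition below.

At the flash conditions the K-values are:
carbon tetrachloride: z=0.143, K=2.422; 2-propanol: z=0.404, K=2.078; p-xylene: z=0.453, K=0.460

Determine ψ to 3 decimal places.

ψ = 0.622

Material balance + equilibrium reduce to Σ zᵢ(Kᵢ−1)/(1+ψ(Kᵢ−1)) = 0.
g(0) = ΣzᵢKᵢ − 1 = 0.394 and g(1) = 1 − Σzᵢ/Kᵢ = -0.238, so a root lies in (0, 1).
Newton iteration, ψ⁰ = 0.5:
  ψ = 0.500: g = 0.0667, g' = -0.545 → ψ = 0.622
Converged at ψ = 0.622.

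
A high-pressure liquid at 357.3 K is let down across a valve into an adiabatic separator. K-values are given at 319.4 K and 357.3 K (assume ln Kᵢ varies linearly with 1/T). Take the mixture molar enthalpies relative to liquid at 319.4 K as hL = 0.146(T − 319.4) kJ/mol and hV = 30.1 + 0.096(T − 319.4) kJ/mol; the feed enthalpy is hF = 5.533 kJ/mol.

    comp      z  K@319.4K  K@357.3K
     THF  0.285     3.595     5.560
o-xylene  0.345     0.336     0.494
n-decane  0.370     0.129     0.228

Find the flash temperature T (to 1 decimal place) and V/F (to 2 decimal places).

Adiabatic flash: solve Rachford–Rice at each trial T, then check hF = ψ·hV(T) + (1−ψ)·hL(T).
  T = 319.4 K: K = (3.595, 0.336, 0.129), RR gives ψ = 0.094, H_out = 2.816 kJ/mol
  T = 357.3 K: K = (5.560, 0.494, 0.228), RR gives ψ = 0.282, H_out = 13.483 kJ/mol
  T = 338.4 K: K = (4.528, 0.412, 0.174), RR gives ψ = 0.196, H_out = 8.500 kJ/mol
  T = 328.9 K: K = (4.048, 0.373, 0.151), RR gives ψ = 0.148, H_out = 5.786 kJ/mol
  T = 324.1 K: K = (3.816, 0.354, 0.139), RR gives ψ = 0.122, H_out = 4.325 kJ/mol
  T = 326.5 K: K = (3.931, 0.364, 0.145), RR gives ψ = 0.135, H_out = 5.064 kJ/mol
Linear interpolation between T = 326.5 (H_out = 5.064) and T = 328.9 (H_out = 5.786) on hF = 5.533 gives T ≈ 328.1 K, at which ψ = 0.14.

T = 328.1 K, V/F = 0.14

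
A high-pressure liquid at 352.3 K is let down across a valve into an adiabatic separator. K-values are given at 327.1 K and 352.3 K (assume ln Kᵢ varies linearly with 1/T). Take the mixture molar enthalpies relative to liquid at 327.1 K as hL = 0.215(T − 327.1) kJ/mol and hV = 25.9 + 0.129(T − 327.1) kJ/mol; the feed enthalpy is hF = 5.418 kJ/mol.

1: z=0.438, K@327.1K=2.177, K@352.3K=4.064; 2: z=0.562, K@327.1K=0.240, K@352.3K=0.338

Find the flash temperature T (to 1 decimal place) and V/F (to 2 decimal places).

T = 330.6 K, V/F = 0.18

Adiabatic flash: solve Rachford–Rice at each trial T, then check hF = ψ·hV(T) + (1−ψ)·hL(T).
  T = 327.1 K: K = (2.177, 0.240), RR gives ψ = 0.099, H_out = 2.560 kJ/mol
  T = 352.3 K: K = (4.064, 0.338), RR gives ψ = 0.478, H_out = 16.767 kJ/mol
  T = 339.7 K: K = (3.009, 0.287), RR gives ψ = 0.334, H_out = 11.004 kJ/mol
  T = 333.4 K: K = (2.567, 0.263), RR gives ψ = 0.235, H_out = 7.326 kJ/mol
  T = 330.2 K: K = (2.363, 0.251), RR gives ψ = 0.172, H_out = 5.087 kJ/mol
  T = 331.8 K: K = (2.463, 0.257), RR gives ψ = 0.205, H_out = 6.246 kJ/mol
  T = 331.0 K: K = (2.413, 0.254), RR gives ψ = 0.189, H_out = 5.677 kJ/mol
Linear interpolation between T = 330.2 (H_out = 5.087) and T = 331.0 (H_out = 5.677) on hF = 5.418 gives T ≈ 330.6 K, at which ψ = 0.18.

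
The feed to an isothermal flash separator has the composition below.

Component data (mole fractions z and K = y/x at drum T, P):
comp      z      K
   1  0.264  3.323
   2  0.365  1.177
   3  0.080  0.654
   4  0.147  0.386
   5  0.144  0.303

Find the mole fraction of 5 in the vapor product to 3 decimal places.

Let ψ = V/F and solve Σ zᵢ(Kᵢ−1)/(1+ψ(Kᵢ−1)) = 0.
Feasibility: ΣzᵢKᵢ = 1.460, Σzᵢ/Kᵢ = 1.368 — both > 1, two phases present.
Newton iteration, ψ⁰ = 0.5:
  ψ = 0.500: g = 0.0253, g' = -0.609 → ψ = 0.542
Converged at ψ = 0.542.
Compositions from xᵢ = zᵢ/(1+ψ(Kᵢ−1)), yᵢ = Kᵢxᵢ:
  1: x = 0.117, y = 0.388
  2: x = 0.333, y = 0.392
  3: x = 0.098, y = 0.064
  4: x = 0.220, y = 0.085
  5: x = 0.231, y = 0.070

y_5 = 0.070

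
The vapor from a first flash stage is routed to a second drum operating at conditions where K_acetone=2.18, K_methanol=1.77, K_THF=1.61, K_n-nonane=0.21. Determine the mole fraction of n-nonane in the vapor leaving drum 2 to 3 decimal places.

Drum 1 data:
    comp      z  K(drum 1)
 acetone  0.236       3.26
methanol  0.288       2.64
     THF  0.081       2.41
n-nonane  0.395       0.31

y_n-nonane (drum 2) = 0.111

Drum 1:
Let ψ₁ = V/F and solve Σ zᵢ(Kᵢ−1)/(1+ψ₁(Kᵢ−1)) = 0.
Check two-phase: ΣzᵢKᵢ = 1.847 > 1 and Σzᵢ/Kᵢ = 1.489 > 1, so g(0) = 0.847 > 0 and g(1) = -0.489 < 0.
Newton–Raphson from ψ₁ = 0.5:
  ψ₁ = 0.500: g = 0.1608, g' = -0.993 → ψ₁ = 0.662
  ψ₁ = 0.662: g = -0.0024, g' = -1.052 → ψ₁ = 0.660
Converged at ψ₁ = 0.660.
Drum-1 compositions:
  acetone: x = 0.095, y = 0.309
  methanol: x = 0.138, y = 0.365
  THF: x = 0.042, y = 0.101
  n-nonane: x = 0.725, y = 0.225
Drum-2 feed = drum-1 vapor: z₂ = (0.3089, 0.3652, 0.1011, 0.2247).
Drum 2:
Let ψ₂ = V/F and solve Σ zᵢ(Kᵢ−1)/(1+ψ₂(Kᵢ−1)) = 0.
Feasibility: ΣzᵢKᵢ = 1.530, Σzᵢ/Kᵢ = 1.481 — both > 1, two phases present.
Iterate (Newton) starting at ψ₂ = 0.5:
  ψ₂ = 0.500: g = 0.1861, g' = -0.688 → ψ₂ = 0.770
  ψ₂ = 0.770: g = -0.0442, g' = -1.136 → ψ₂ = 0.732
  ψ₂ = 0.732: g = -0.0024, g' = -1.018 → ψ₂ = 0.729
Converged at ψ₂ = 0.729.
  acetone: x = 0.166, y = 0.362
  methanol: x = 0.234, y = 0.414
  THF: x = 0.070, y = 0.113
  n-nonane: x = 0.530, y = 0.111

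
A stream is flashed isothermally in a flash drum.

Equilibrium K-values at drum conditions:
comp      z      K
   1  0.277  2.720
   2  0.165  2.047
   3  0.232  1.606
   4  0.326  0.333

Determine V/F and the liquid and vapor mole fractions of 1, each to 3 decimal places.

V/F = 0.709, x_1 = 0.125, y_1 = 0.340

Material balance + equilibrium reduce to Σ zᵢ(Kᵢ−1)/(1+V/F(Kᵢ−1)) = 0.
Check two-phase: ΣzᵢKᵢ = 1.572 > 1 and Σzᵢ/Kᵢ = 1.306 > 1, so g(0) = 0.572 > 0 and g(1) = -0.306 < 0.
Iterate (Newton) starting at V/F = 0.61:
  V/F = 0.610: g = 0.0740, g' = -0.720 → V/F = 0.713
  V/F = 0.713: g = -0.0033, g' = -0.793 → V/F = 0.709
Converged at V/F = 0.709.
Compositions from xᵢ = zᵢ/(1+V/F(Kᵢ−1)), yᵢ = Kᵢxᵢ:
  1: x = 0.125, y = 0.340
  2: x = 0.095, y = 0.194
  3: x = 0.162, y = 0.261
  4: x = 0.618, y = 0.206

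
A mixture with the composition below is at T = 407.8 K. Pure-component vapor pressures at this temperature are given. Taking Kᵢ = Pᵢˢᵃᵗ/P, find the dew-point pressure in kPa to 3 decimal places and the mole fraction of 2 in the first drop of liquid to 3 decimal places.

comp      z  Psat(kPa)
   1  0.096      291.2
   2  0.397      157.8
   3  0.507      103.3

Pdew = 128.973 kPa, x_2 = 0.324

At the dew point ψ → 1, so Σzᵢ/Kᵢ = 1 with Kᵢ = Pᵢˢᵃᵗ/P ⇒ 1/P = Σzᵢ/Pᵢˢᵃᵗ.
1/P = 0.096/291.2 + 0.397/157.8 + 0.507/103.3 = 0.007754 ⇒ P = 128.973 kPa
xᵢ = zᵢP/Pᵢˢᵃᵗ ⇒ x_2 = 0.397·128.973/157.8 = 0.324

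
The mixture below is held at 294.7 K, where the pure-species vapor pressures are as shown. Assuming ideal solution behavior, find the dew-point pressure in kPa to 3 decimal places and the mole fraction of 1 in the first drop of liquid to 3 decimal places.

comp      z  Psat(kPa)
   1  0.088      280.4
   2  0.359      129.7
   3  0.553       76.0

Pdew = 96.543 kPa, x_1 = 0.030

At the dew point ψ → 1, so Σzᵢ/Kᵢ = 1 with Kᵢ = Pᵢˢᵃᵗ/P ⇒ 1/P = Σzᵢ/Pᵢˢᵃᵗ.
1/P = 0.088/280.4 + 0.359/129.7 + 0.553/76.0 = 0.010358 ⇒ P = 96.543 kPa
xᵢ = zᵢP/Pᵢˢᵃᵗ ⇒ x_1 = 0.088·96.543/280.4 = 0.030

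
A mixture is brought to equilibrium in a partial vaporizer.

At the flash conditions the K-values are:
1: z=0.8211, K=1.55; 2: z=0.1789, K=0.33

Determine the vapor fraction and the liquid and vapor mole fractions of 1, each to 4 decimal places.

Rachford–Rice: g(ψ) = Σ zᵢ(Kᵢ−1)/(1+ψ(Kᵢ−1)) = 0.
g(0) = ΣzᵢKᵢ − 1 = 0.3317 and g(1) = 1 − Σzᵢ/Kᵢ = -0.0719, so a root lies in (0, 1).
Newton iteration, ψ⁰ = 0.5:
  ψ = 0.5000: g = 0.17395, g' = -0.3344 → ψ = 1.0000
  ψ = 1.0000: g = -0.07186, g' = -0.8408 → ψ = 0.9145
  ψ = 0.9145: g = -0.00904, g' = -0.6454 → ψ = 0.9005
  ψ = 0.9005: g = -0.00017, g' = -0.6215 → ψ = 0.9002
Converged at ψ = 0.9002.
Compositions from xᵢ = zᵢ/(1+ψ(Kᵢ−1)), yᵢ = Kᵢxᵢ:
  1: x = 0.5492, y = 0.8512
  2: x = 0.4508, y = 0.1488

ψ = 0.9002, x_1 = 0.5492, y_1 = 0.8512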